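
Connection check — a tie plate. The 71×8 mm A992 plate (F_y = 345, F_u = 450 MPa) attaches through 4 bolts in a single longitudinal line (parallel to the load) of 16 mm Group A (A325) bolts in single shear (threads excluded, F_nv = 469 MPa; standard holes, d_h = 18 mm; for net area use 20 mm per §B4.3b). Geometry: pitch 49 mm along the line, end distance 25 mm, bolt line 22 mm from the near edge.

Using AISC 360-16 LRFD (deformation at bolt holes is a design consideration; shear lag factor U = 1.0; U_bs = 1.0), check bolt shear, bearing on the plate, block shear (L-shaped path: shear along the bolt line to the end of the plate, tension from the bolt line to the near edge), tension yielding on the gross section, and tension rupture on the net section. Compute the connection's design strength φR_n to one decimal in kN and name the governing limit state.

Bolt shear: A_b = π(16)²/4 = 201.06 mm². φR_n = 0.75 × 469 × 201.06 × 4 × 1 = 282.9 kN.
Bearing (8 mm plate, F_u = 450 MPa): end bolts L_c = 25 − 18/2 = 16, R_n = min(1.2×16×8×450, 2.4×16×8×450) = 69.12 kN/bolt; interior L_c = 49 − 18 = 31, R_n = 133.92 kN/bolt. φR_n = 0.75 × (1×69.12 + 3×133.92) = 353.2 kN.
Block shear: shear path 1×[25+3×49] = 1×172 mm, A_gv = 1376, A_nv = 1×(172 − 3.5×20)×8 = 816 mm²; tension to near edge: (22 − 0.5×20)×8 = 96 mm². R_n = min(0.6×450×816, 0.6×345×1376) + 1.0×450×96 = min(220.32, 284.83) + 43.2 = 263.52 kN. φR_n = 0.75 × 263.52 = 197.6 kN.
Tension yield (gross): A_g = 71×8 = 568 mm². φR_n = 0.90 × 345 × 568 = 176.4 kN.
Tension rupture (net): A_n = (71 − 1×20)×8 = 408 mm² (U = 1.0, A_e = A_n). φR_n = 0.75 × 450 × 408 = 137.7 kN.
Governing: min(282.9, 353.2, 197.6, 176.4, 137.7) = 137.7 kN → net-section rupture.

137.7 kN (net-section rupture governs)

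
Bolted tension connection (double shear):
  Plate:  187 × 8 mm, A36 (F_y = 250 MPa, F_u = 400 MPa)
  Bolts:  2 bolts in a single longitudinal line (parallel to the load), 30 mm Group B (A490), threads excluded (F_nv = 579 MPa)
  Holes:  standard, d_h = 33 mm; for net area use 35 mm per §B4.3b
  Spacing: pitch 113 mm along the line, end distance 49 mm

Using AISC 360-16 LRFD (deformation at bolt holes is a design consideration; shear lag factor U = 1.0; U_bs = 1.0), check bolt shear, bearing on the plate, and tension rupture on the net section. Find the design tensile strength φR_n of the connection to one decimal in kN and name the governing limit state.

266.4 kN (bearing governs)

Bolt shear: A_b = π(30)²/4 = 706.86 mm². φR_n = 0.75 × 579 × 706.86 × 2 × 2 = 1227.8 kN.
Bearing (8 mm plate, F_u = 400 MPa): end bolts L_c = 49 − 33/2 = 32.5, R_n = min(1.2×32.5×8×400, 2.4×30×8×400) = 124.8 kN/bolt; interior L_c = 113 − 33 = 80, R_n = 230.4 kN/bolt. φR_n = 0.75 × (1×124.8 + 1×230.4) = 266.4 kN.
Tension rupture (net): A_n = (187 − 1×35)×8 = 1216 mm² (U = 1.0, A_e = A_n). φR_n = 0.75 × 400 × 1216 = 364.8 kN.
Governing: min(1227.8, 266.4, 364.8) = 266.4 kN → bearing.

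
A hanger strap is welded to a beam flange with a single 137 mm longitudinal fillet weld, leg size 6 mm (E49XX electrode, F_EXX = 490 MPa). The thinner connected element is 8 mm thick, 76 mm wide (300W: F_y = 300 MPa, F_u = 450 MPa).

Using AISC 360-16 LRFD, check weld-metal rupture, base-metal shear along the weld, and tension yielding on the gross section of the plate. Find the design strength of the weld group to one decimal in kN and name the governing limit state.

128.1 kN (weld metal governs)

Weld metal: throat = 0.707×6 = 4.242 mm, L = 137 mm. φR_n = 0.75 × 0.6 × 490 × 4.242 × 137 = 128.1 kN.
Base metal shear (8 mm plate): yield φR_n = 1.0×0.6×300×8×137 = 197.3 kN; rupture φR_n = 0.75×0.6×450×8×137 = 221.9 kN; take 197.3 kN (yield).
Tension yield (gross): A_g = 76×8 = 608 mm². φR_n = 0.90 × 300 × 608 = 164.2 kN.
Governing: min(128.1, 197.3, 164.2) = 128.1 kN → weld metal.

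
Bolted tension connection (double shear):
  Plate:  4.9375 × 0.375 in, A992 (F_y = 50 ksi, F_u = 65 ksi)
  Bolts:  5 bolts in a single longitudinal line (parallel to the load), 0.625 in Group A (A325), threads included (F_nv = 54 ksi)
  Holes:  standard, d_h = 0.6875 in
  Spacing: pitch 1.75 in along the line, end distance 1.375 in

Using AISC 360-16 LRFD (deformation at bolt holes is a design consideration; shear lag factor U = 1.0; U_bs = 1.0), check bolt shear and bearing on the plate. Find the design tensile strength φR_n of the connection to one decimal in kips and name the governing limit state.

Bolt shear: A_b = π(0.625)²/4 = 0.3068 in². φR_n = 0.75 × 54 × 0.3068 × 5 × 2 = 124.3 kips.
Bearing (0.375 in plate, F_u = 65 ksi): end bolts L_c = 1.375 − 0.6875/2 = 1.03125, R_n = min(1.2×1.03125×0.375×65, 2.4×0.625×0.375×65) = 30.164 kips/bolt; interior L_c = 1.75 − 0.6875 = 1.0625, R_n = 31.078 kips/bolt. φR_n = 0.75 × (1×30.164 + 4×31.078) = 115.9 kips.
Governing: min(124.3, 115.9) = 115.9 kips → bearing.

115.9 kips (bearing governs)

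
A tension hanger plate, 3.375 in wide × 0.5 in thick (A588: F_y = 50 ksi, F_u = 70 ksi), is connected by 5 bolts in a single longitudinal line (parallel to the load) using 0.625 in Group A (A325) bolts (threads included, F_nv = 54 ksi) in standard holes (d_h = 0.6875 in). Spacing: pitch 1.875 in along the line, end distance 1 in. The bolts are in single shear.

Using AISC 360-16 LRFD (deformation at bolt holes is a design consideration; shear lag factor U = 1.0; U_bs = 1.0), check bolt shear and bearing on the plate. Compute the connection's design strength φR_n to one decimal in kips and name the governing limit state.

62.1 kips (bolt shear governs)

Bolt shear: A_b = π(0.625)²/4 = 0.3068 in². φR_n = 0.75 × 54 × 0.3068 × 5 × 1 = 62.1 kips.
Bearing (0.5 in plate, F_u = 70 ksi): end bolts L_c = 1 − 0.6875/2 = 0.65625, R_n = min(1.2×0.65625×0.5×70, 2.4×0.625×0.5×70) = 27.563 kips/bolt; interior L_c = 1.875 − 0.6875 = 1.1875, R_n = 49.875 kips/bolt. φR_n = 0.75 × (1×27.563 + 4×49.875) = 170.3 kips.
Governing: min(62.1, 170.3) = 62.1 kips → bolt shear.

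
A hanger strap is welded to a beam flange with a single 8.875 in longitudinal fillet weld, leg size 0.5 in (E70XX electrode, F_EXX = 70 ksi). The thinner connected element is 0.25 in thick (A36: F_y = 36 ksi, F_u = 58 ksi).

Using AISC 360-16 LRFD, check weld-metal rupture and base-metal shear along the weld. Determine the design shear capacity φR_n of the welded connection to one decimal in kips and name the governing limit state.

Weld metal: throat = 0.707×0.5 = 0.3535 in, L = 8.875 in. φR_n = 0.75 × 0.6 × 70 × 0.3535 × 8.875 = 98.8 kips.
Base metal shear (0.25 in plate): yield φR_n = 1.0×0.6×36×0.25×8.875 = 47.9 kips; rupture φR_n = 0.75×0.6×58×0.25×8.875 = 57.9 kips; take 47.9 kips (yield).
Governing: min(98.8, 47.9) = 47.9 kips → base-metal shear.

47.9 kips (base-metal shear governs)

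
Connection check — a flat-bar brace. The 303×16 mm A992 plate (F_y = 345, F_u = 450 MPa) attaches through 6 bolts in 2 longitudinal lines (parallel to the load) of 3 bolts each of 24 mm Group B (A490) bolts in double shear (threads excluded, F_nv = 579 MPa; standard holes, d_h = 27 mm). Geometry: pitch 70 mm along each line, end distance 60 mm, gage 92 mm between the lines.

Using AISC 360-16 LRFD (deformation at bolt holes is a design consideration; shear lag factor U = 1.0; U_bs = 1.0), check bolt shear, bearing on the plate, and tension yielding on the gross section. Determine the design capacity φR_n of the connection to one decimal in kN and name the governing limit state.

Bolt shear: A_b = π(24)²/4 = 452.39 mm². φR_n = 0.75 × 579 × 452.39 × 6 × 2 = 2357.4 kN.
Bearing (16 mm plate, F_u = 450 MPa): end bolts L_c = 60 − 27/2 = 46.5, R_n = min(1.2×46.5×16×450, 2.4×24×16×450) = 401.76 kN/bolt; interior L_c = 70 − 27 = 43, R_n = 371.52 kN/bolt. φR_n = 0.75 × (2×401.76 + 4×371.52) = 1717.2 kN.
Tension yield (gross): A_g = 303×16 = 4848 mm². φR_n = 0.90 × 345 × 4848 = 1505.3 kN.
Governing: min(2357.4, 1717.2, 1505.3) = 1505.3 kN → gross-section yield.

1505.3 kN (gross-section yield governs)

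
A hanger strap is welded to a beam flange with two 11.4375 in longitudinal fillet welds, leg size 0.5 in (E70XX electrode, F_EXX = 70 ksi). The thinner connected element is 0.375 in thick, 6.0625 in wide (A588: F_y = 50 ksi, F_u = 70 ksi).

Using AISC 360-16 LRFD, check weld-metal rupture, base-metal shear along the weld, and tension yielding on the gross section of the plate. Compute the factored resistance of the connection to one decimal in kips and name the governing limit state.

102.3 kips (gross-section yield governs)

Weld metal: throat = 0.707×0.5 = 0.3535 in, L = 2×11.4375 = 22.875 in. φR_n = 0.75 × 0.6 × 70 × 0.3535 × 22.875 = 254.7 kips.
Base metal shear (0.375 in plate): yield φR_n = 1.0×0.6×50×0.375×22.875 = 257.3 kips; rupture φR_n = 0.75×0.6×70×0.375×22.875 = 270.2 kips; take 257.3 kips (yield).
Tension yield (gross): A_g = 6.0625×0.375 = 2.2734 in². φR_n = 0.90 × 50 × 2.2734 = 102.3 kips.
Governing: min(254.7, 257.3, 102.3) = 102.3 kips → gross-section yield.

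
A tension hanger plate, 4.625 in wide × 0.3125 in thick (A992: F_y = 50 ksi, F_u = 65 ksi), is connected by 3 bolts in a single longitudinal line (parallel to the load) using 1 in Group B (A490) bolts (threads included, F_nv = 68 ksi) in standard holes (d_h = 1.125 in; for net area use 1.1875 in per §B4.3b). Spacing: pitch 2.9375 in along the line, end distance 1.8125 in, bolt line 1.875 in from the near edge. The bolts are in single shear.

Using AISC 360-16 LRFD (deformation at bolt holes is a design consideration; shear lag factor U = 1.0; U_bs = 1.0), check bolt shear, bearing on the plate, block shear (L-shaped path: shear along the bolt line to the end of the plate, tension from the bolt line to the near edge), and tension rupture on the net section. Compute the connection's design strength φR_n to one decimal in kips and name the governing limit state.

52.4 kips (net-section rupture governs)

Bolt shear: A_b = π(1)²/4 = 0.7854 in². φR_n = 0.75 × 68 × 0.7854 × 3 × 1 = 120.2 kips.
Bearing (0.3125 in plate, F_u = 65 ksi): end bolts L_c = 1.8125 − 1.125/2 = 1.25, R_n = min(1.2×1.25×0.3125×65, 2.4×1×0.3125×65) = 30.469 kips/bolt; interior L_c = 2.9375 − 1.125 = 1.8125, R_n = 44.18 kips/bolt. φR_n = 0.75 × (1×30.469 + 2×44.18) = 89.1 kips.
Block shear: shear path 1×[1.8125+2×2.9375] = 1×7.6875 in, A_gv = 2.4023, A_nv = 1×(7.6875 − 2.5×1.1875)×0.3125 = 1.4746 in²; tension to near edge: (1.875 − 0.5×1.1875)×0.3125 = 0.40039 in². R_n = min(0.6×65×1.4746, 0.6×50×2.4023) + 1.0×65×0.40039 = min(57.509, 72.069) + 26.025 = 83.534 kips. φR_n = 0.75 × 83.534 = 62.7 kips.
Tension rupture (net): A_n = (4.625 − 1×1.1875)×0.3125 = 1.0742 in² (U = 1.0, A_e = A_n). φR_n = 0.75 × 65 × 1.0742 = 52.4 kips.
Governing: min(120.2, 89.1, 62.7, 52.4) = 52.4 kips → net-section rupture.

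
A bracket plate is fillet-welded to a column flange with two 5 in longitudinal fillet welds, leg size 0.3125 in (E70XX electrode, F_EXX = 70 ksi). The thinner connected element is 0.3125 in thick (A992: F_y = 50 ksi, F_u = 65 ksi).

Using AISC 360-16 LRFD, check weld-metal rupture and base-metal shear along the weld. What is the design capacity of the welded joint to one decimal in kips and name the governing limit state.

Weld metal: throat = 0.707×0.3125 = 0.22094 in, L = 2×5 = 10 in. φR_n = 0.75 × 0.6 × 70 × 0.22094 × 10 = 69.6 kips.
Base metal shear (0.3125 in plate): yield φR_n = 1.0×0.6×50×0.3125×10 = 93.8 kips; rupture φR_n = 0.75×0.6×65×0.3125×10 = 91.4 kips; take 91.4 kips (rupture).
Governing: min(69.6, 91.4) = 69.6 kips → weld metal.

69.6 kips (weld metal governs)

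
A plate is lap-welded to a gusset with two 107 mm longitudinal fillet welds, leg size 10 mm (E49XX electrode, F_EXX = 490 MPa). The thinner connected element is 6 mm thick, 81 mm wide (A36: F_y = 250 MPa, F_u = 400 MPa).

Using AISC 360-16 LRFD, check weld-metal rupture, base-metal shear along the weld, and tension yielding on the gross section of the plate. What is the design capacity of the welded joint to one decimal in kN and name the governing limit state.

109.4 kN (gross-section yield governs)

Weld metal: throat = 0.707×10 = 7.07 mm, L = 2×107 = 214 mm. φR_n = 0.75 × 0.6 × 490 × 7.07 × 214 = 333.6 kN.
Base metal shear (6 mm plate): yield φR_n = 1.0×0.6×250×6×214 = 192.6 kN; rupture φR_n = 0.75×0.6×400×6×214 = 231.1 kN; take 192.6 kN (yield).
Tension yield (gross): A_g = 81×6 = 486 mm². φR_n = 0.90 × 250 × 486 = 109.4 kN.
Governing: min(333.6, 192.6, 109.4) = 109.4 kN → gross-section yield.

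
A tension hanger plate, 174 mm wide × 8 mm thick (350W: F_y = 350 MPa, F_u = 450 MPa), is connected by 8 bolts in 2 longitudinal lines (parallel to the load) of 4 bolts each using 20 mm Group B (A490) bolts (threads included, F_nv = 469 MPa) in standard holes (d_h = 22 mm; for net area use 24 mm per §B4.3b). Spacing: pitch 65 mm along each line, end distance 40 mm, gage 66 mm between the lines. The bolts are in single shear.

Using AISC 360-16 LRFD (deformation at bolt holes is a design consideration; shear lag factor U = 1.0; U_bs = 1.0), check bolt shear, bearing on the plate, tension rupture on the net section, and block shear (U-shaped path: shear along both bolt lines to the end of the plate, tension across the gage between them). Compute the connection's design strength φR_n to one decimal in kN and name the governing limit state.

340.2 kN (net-section rupture governs)

Bolt shear: A_b = π(20)²/4 = 314.16 mm². φR_n = 0.75 × 469 × 314.16 × 8 × 1 = 884.0 kN.
Bearing (8 mm plate, F_u = 450 MPa): end bolts L_c = 40 − 22/2 = 29, R_n = min(1.2×29×8×450, 2.4×20×8×450) = 125.28 kN/bolt; interior L_c = 65 − 22 = 43, R_n = 172.8 kN/bolt. φR_n = 0.75 × (2×125.28 + 6×172.8) = 965.5 kN.
Tension rupture (net): A_n = (174 − 2×24)×8 = 1008 mm² (U = 1.0, A_e = A_n). φR_n = 0.75 × 450 × 1008 = 340.2 kN.
Block shear: shear path 2×[40+3×65] = 2×235 mm, A_gv = 3760, A_nv = 2×(235 − 3.5×24)×8 = 2416 mm²; tension across gage: (66 − 1×24)×8 = 336 mm². R_n = min(0.6×450×2416, 0.6×350×3760) + 1.0×450×336 = min(652.32, 789.6) + 151.2 = 803.52 kN. φR_n = 0.75 × 803.52 = 602.6 kN.
Governing: min(884.0, 965.5, 340.2, 602.6) = 340.2 kN → net-section rupture.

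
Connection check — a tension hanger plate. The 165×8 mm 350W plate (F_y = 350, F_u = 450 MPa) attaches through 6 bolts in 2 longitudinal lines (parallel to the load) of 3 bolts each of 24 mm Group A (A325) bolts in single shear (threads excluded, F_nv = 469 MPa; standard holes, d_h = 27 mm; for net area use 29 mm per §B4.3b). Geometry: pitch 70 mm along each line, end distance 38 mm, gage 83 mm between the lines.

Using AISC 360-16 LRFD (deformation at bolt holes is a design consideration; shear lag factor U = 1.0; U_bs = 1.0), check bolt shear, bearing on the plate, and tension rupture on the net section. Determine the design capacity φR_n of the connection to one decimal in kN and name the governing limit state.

Bolt shear: A_b = π(24)²/4 = 452.39 mm². φR_n = 0.75 × 469 × 452.39 × 6 × 1 = 954.8 kN.
Bearing (8 mm plate, F_u = 450 MPa): end bolts L_c = 38 − 27/2 = 24.5, R_n = min(1.2×24.5×8×450, 2.4×24×8×450) = 105.84 kN/bolt; interior L_c = 70 − 27 = 43, R_n = 185.76 kN/bolt. φR_n = 0.75 × (2×105.84 + 4×185.76) = 716.0 kN.
Tension rupture (net): A_n = (165 − 2×29)×8 = 856 mm² (U = 1.0, A_e = A_n). φR_n = 0.75 × 450 × 856 = 288.9 kN.
Governing: min(954.8, 716.0, 288.9) = 288.9 kN → net-section rupture.

288.9 kN (net-section rupture governs)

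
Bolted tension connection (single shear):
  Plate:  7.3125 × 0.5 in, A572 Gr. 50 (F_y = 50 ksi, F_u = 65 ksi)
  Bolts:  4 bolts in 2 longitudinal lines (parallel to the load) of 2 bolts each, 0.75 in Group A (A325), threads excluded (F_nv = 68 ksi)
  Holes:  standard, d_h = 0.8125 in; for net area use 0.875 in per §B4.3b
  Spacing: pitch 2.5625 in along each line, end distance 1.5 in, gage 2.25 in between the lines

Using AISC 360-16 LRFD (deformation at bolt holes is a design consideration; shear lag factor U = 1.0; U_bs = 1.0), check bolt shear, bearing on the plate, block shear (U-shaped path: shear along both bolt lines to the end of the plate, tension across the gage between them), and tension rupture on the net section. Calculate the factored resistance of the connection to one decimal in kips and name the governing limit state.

90.1 kips (bolt shear governs)

Bolt shear: A_b = π(0.75)²/4 = 0.44179 in². φR_n = 0.75 × 68 × 0.44179 × 4 × 1 = 90.1 kips.
Bearing (0.5 in plate, F_u = 65 ksi): end bolts L_c = 1.5 − 0.8125/2 = 1.09375, R_n = min(1.2×1.09375×0.5×65, 2.4×0.75×0.5×65) = 42.656 kips/bolt; interior L_c = 2.5625 − 0.8125 = 1.75, R_n = 58.5 kips/bolt. φR_n = 0.75 × (2×42.656 + 2×58.5) = 151.7 kips.
Block shear: shear path 2×[1.5+1×2.5625] = 2×4.0625 in, A_gv = 4.0625, A_nv = 2×(4.0625 − 1.5×0.875)×0.5 = 2.75 in²; tension across gage: (2.25 − 1×0.875)×0.5 = 0.6875 in². R_n = min(0.6×65×2.75, 0.6×50×4.0625) + 1.0×65×0.6875 = min(107.25, 121.88) + 44.688 = 151.94 kips. φR_n = 0.75 × 151.94 = 114.0 kips.
Tension rupture (net): A_n = (7.3125 − 2×0.875)×0.5 = 2.7813 in² (U = 1.0, A_e = A_n). φR_n = 0.75 × 65 × 2.7813 = 135.6 kips.
Governing: min(90.1, 151.7, 114.0, 135.6) = 90.1 kips → bolt shear.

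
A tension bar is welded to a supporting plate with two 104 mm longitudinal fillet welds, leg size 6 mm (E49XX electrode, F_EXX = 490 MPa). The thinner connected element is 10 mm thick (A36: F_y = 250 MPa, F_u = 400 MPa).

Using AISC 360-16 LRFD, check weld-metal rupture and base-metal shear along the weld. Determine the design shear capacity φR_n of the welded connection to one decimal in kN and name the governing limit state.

194.6 kN (weld metal governs)

Weld metal: throat = 0.707×6 = 4.242 mm, L = 2×104 = 208 mm. φR_n = 0.75 × 0.6 × 490 × 4.242 × 208 = 194.6 kN.
Base metal shear (10 mm plate): yield φR_n = 1.0×0.6×250×10×208 = 312.0 kN; rupture φR_n = 0.75×0.6×400×10×208 = 374.4 kN; take 312.0 kN (yield).
Governing: min(194.6, 312.0) = 194.6 kN → weld metal.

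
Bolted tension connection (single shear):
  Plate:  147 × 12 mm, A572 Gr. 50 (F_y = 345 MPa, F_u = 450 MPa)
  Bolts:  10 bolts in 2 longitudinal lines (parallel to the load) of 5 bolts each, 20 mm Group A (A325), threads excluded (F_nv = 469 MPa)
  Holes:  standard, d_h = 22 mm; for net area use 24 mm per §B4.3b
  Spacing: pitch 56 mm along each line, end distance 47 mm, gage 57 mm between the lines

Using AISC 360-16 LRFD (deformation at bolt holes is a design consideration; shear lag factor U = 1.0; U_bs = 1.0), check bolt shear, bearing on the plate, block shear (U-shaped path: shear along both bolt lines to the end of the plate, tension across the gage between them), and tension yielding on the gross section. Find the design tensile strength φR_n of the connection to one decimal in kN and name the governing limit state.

Bolt shear: A_b = π(20)²/4 = 314.16 mm². φR_n = 0.75 × 469 × 314.16 × 10 × 1 = 1105.1 kN.
Bearing (12 mm plate, F_u = 450 MPa): end bolts L_c = 47 − 22/2 = 36, R_n = min(1.2×36×12×450, 2.4×20×12×450) = 233.28 kN/bolt; interior L_c = 56 − 22 = 34, R_n = 220.32 kN/bolt. φR_n = 0.75 × (2×233.28 + 8×220.32) = 1671.8 kN.
Block shear: shear path 2×[47+4×56] = 2×271 mm, A_gv = 6504, A_nv = 2×(271 − 4.5×24)×12 = 3912 mm²; tension across gage: (57 − 1×24)×12 = 396 mm². R_n = min(0.6×450×3912, 0.6×345×6504) + 1.0×450×396 = min(1056.2, 1346.3) + 178.2 = 1234.4 kN. φR_n = 0.75 × 1234.4 = 925.8 kN.
Tension yield (gross): A_g = 147×12 = 1764 mm². φR_n = 0.90 × 345 × 1764 = 547.7 kN.
Governing: min(1105.1, 1671.8, 925.8, 547.7) = 547.7 kN → gross-section yield.

547.7 kN (gross-section yield governs)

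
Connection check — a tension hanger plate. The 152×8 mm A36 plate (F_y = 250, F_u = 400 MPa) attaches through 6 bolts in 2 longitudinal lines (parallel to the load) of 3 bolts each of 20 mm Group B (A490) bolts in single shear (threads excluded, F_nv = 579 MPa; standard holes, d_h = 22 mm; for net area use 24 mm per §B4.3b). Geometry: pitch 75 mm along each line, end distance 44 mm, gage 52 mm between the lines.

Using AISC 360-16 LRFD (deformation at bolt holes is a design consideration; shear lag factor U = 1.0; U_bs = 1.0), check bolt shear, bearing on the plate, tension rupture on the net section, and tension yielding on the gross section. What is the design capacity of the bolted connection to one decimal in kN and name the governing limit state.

249.6 kN (net-section rupture governs)

Bolt shear: A_b = π(20)²/4 = 314.16 mm². φR_n = 0.75 × 579 × 314.16 × 6 × 1 = 818.5 kN.
Bearing (8 mm plate, F_u = 400 MPa): end bolts L_c = 44 − 22/2 = 33, R_n = min(1.2×33×8×400, 2.4×20×8×400) = 126.72 kN/bolt; interior L_c = 75 − 22 = 53, R_n = 153.6 kN/bolt. φR_n = 0.75 × (2×126.72 + 4×153.6) = 650.9 kN.
Tension rupture (net): A_n = (152 − 2×24)×8 = 832 mm² (U = 1.0, A_e = A_n). φR_n = 0.75 × 400 × 832 = 249.6 kN.
Tension yield (gross): A_g = 152×8 = 1216 mm². φR_n = 0.90 × 250 × 1216 = 273.6 kN.
Governing: min(818.5, 650.9, 249.6, 273.6) = 249.6 kN → net-section rupture.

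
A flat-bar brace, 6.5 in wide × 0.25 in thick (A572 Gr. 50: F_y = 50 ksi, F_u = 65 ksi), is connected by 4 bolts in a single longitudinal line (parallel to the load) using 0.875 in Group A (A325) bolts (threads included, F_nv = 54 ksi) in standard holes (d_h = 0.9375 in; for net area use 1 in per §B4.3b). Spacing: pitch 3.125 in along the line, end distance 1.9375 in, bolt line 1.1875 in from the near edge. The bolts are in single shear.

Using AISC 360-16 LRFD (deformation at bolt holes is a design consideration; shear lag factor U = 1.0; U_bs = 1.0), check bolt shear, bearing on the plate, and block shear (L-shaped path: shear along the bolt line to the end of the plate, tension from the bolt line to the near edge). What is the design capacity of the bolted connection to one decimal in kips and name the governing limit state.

Bolt shear: A_b = π(0.875)²/4 = 0.60132 in². φR_n = 0.75 × 54 × 0.60132 × 4 × 1 = 97.4 kips.
Bearing (0.25 in plate, F_u = 65 ksi): end bolts L_c = 1.9375 − 0.9375/2 = 1.46875, R_n = min(1.2×1.46875×0.25×65, 2.4×0.875×0.25×65) = 28.641 kips/bolt; interior L_c = 3.125 − 0.9375 = 2.1875, R_n = 34.125 kips/bolt. φR_n = 0.75 × (1×28.641 + 3×34.125) = 98.3 kips.
Block shear: shear path 1×[1.9375+3×3.125] = 1×11.3125 in, A_gv = 2.8281, A_nv = 1×(11.3125 − 3.5×1)×0.25 = 1.9531 in²; tension to near edge: (1.1875 − 0.5×1)×0.25 = 0.17188 in². R_n = min(0.6×65×1.9531, 0.6×50×2.8281) + 1.0×65×0.17188 = min(76.171, 84.843) + 11.172 = 87.343 kips. φR_n = 0.75 × 87.343 = 65.5 kips.
Governing: min(97.4, 98.3, 65.5) = 65.5 kips → block shear.

65.5 kips (block shear governs)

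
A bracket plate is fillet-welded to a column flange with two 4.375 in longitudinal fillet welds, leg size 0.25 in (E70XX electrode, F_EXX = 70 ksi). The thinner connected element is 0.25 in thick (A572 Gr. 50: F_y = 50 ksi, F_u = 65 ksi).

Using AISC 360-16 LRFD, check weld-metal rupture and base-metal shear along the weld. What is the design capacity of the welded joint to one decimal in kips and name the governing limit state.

48.7 kips (weld metal governs)

Weld metal: throat = 0.707×0.25 = 0.17675 in, L = 2×4.375 = 8.75 in. φR_n = 0.75 × 0.6 × 70 × 0.17675 × 8.75 = 48.7 kips.
Base metal shear (0.25 in plate): yield φR_n = 1.0×0.6×50×0.25×8.75 = 65.6 kips; rupture φR_n = 0.75×0.6×65×0.25×8.75 = 64.0 kips; take 64.0 kips (rupture).
Governing: min(48.7, 64.0) = 48.7 kips → weld metal.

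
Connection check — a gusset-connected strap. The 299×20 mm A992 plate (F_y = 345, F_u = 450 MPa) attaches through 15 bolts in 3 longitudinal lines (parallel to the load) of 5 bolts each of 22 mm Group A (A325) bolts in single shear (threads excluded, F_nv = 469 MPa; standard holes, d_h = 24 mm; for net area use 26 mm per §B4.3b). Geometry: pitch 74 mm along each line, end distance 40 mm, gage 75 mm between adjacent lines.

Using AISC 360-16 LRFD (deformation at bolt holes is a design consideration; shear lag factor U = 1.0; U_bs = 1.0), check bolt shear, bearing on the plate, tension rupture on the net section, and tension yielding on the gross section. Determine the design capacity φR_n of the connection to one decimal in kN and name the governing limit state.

Bolt shear: A_b = π(22)²/4 = 380.13 mm². φR_n = 0.75 × 469 × 380.13 × 15 × 1 = 2005.7 kN.
Bearing (20 mm plate, F_u = 450 MPa): end bolts L_c = 40 − 24/2 = 28, R_n = min(1.2×28×20×450, 2.4×22×20×450) = 302.4 kN/bolt; interior L_c = 74 − 24 = 50, R_n = 475.2 kN/bolt. φR_n = 0.75 × (3×302.4 + 12×475.2) = 4957.2 kN.
Tension rupture (net): A_n = (299 − 3×26)×20 = 4420 mm² (U = 1.0, A_e = A_n). φR_n = 0.75 × 450 × 4420 = 1491.8 kN.
Tension yield (gross): A_g = 299×20 = 5980 mm². φR_n = 0.90 × 345 × 5980 = 1856.8 kN.
Governing: min(2005.7, 4957.2, 1491.8, 1856.8) = 1491.8 kN → net-section rupture.

1491.8 kN (net-section rupture governs)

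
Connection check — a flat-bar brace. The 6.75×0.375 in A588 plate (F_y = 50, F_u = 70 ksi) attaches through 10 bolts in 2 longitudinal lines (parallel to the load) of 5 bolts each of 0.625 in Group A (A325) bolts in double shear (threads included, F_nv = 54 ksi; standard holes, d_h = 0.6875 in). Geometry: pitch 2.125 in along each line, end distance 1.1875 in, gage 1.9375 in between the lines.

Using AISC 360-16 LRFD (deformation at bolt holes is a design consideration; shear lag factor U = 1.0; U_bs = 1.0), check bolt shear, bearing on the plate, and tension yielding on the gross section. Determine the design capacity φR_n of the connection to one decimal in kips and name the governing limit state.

113.9 kips (gross-section yield governs)

Bolt shear: A_b = π(0.625)²/4 = 0.3068 in². φR_n = 0.75 × 54 × 0.3068 × 10 × 2 = 248.5 kips.
Bearing (0.375 in plate, F_u = 70 ksi): end bolts L_c = 1.1875 − 0.6875/2 = 0.84375, R_n = min(1.2×0.84375×0.375×70, 2.4×0.625×0.375×70) = 26.578 kips/bolt; interior L_c = 2.125 − 0.6875 = 1.4375, R_n = 39.375 kips/bolt. φR_n = 0.75 × (2×26.578 + 8×39.375) = 276.1 kips.
Tension yield (gross): A_g = 6.75×0.375 = 2.5313 in². φR_n = 0.90 × 50 × 2.5313 = 113.9 kips.
Governing: min(248.5, 276.1, 113.9) = 113.9 kips → gross-section yield.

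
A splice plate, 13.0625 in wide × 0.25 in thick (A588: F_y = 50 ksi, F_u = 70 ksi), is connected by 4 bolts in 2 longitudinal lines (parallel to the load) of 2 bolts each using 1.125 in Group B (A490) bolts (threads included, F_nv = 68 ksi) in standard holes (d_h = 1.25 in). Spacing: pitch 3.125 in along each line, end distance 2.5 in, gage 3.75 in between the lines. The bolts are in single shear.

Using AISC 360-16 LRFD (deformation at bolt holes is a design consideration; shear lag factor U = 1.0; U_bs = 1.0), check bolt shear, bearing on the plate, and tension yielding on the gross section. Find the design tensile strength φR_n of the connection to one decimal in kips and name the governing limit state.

Bolt shear: A_b = π(1.125)²/4 = 0.99402 in². φR_n = 0.75 × 68 × 0.99402 × 4 × 1 = 202.8 kips.
Bearing (0.25 in plate, F_u = 70 ksi): end bolts L_c = 2.5 − 1.25/2 = 1.875, R_n = min(1.2×1.875×0.25×70, 2.4×1.125×0.25×70) = 39.375 kips/bolt; interior L_c = 3.125 − 1.25 = 1.875, R_n = 39.375 kips/bolt. φR_n = 0.75 × (2×39.375 + 2×39.375) = 118.1 kips.
Tension yield (gross): A_g = 13.0625×0.25 = 3.2656 in². φR_n = 0.90 × 50 × 3.2656 = 147.0 kips.
Governing: min(202.8, 118.1, 147.0) = 118.1 kips → bearing.

118.1 kips (bearing governs)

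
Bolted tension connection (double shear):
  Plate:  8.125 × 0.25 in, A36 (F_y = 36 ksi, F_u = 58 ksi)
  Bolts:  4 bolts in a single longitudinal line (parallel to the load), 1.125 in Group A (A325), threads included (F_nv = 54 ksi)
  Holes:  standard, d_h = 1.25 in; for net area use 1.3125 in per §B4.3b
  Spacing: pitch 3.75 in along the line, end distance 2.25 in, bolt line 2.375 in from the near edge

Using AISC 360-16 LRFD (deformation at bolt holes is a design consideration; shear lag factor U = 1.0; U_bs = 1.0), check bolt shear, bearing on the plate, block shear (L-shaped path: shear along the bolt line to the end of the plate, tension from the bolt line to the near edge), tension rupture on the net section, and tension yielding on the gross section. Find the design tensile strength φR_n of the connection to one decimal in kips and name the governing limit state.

65.8 kips (gross-section yield governs)

Bolt shear: A_b = π(1.125)²/4 = 0.99402 in². φR_n = 0.75 × 54 × 0.99402 × 4 × 2 = 322.1 kips.
Bearing (0.25 in plate, F_u = 58 ksi): end bolts L_c = 2.25 − 1.25/2 = 1.625, R_n = min(1.2×1.625×0.25×58, 2.4×1.125×0.25×58) = 28.275 kips/bolt; interior L_c = 3.75 − 1.25 = 2.5, R_n = 39.15 kips/bolt. φR_n = 0.75 × (1×28.275 + 3×39.15) = 109.3 kips.
Block shear: shear path 1×[2.25+3×3.75] = 1×13.5 in, A_gv = 3.375, A_nv = 1×(13.5 − 3.5×1.3125)×0.25 = 2.2266 in²; tension to near edge: (2.375 − 0.5×1.3125)×0.25 = 0.42969 in². R_n = min(0.6×58×2.2266, 0.6×36×3.375) + 1.0×58×0.42969 = min(77.486, 72.9) + 24.922 = 97.822 kips. φR_n = 0.75 × 97.822 = 73.4 kips.
Tension rupture (net): A_n = (8.125 − 1×1.3125)×0.25 = 1.7031 in² (U = 1.0, A_e = A_n). φR_n = 0.75 × 58 × 1.7031 = 74.1 kips.
Tension yield (gross): A_g = 8.125×0.25 = 2.0313 in². φR_n = 0.90 × 36 × 2.0313 = 65.8 kips.
Governing: min(322.1, 109.3, 73.4, 74.1, 65.8) = 65.8 kips → gross-section yield.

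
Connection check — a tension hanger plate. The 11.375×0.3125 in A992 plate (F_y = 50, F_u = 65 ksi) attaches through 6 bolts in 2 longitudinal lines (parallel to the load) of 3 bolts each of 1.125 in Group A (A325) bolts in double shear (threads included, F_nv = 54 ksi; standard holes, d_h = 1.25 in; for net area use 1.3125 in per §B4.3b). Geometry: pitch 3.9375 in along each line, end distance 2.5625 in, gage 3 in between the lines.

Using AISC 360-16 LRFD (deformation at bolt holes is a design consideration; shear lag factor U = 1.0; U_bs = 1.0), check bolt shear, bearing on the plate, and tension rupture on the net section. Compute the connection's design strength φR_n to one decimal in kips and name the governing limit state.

Bolt shear: A_b = π(1.125)²/4 = 0.99402 in². φR_n = 0.75 × 54 × 0.99402 × 6 × 2 = 483.1 kips.
Bearing (0.3125 in plate, F_u = 65 ksi): end bolts L_c = 2.5625 − 1.25/2 = 1.9375, R_n = min(1.2×1.9375×0.3125×65, 2.4×1.125×0.3125×65) = 47.227 kips/bolt; interior L_c = 3.9375 − 1.25 = 2.6875, R_n = 54.844 kips/bolt. φR_n = 0.75 × (2×47.227 + 4×54.844) = 235.4 kips.
Tension rupture (net): A_n = (11.375 − 2×1.3125)×0.3125 = 2.7344 in² (U = 1.0, A_e = A_n). φR_n = 0.75 × 65 × 2.7344 = 133.3 kips.
Governing: min(483.1, 235.4, 133.3) = 133.3 kips → net-section rupture.

133.3 kips (net-section rupture governs)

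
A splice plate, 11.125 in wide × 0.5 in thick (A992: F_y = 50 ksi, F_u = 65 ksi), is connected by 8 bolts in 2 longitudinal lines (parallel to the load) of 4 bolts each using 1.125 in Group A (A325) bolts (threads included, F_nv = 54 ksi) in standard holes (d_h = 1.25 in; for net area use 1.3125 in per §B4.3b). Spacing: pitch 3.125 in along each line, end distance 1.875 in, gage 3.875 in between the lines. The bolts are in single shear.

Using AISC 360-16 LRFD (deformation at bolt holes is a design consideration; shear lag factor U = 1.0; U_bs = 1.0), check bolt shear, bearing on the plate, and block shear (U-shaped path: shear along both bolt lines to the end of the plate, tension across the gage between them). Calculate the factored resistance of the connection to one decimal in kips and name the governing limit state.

Bolt shear: A_b = π(1.125)²/4 = 0.99402 in². φR_n = 0.75 × 54 × 0.99402 × 8 × 1 = 322.1 kips.
Bearing (0.5 in plate, F_u = 65 ksi): end bolts L_c = 1.875 − 1.25/2 = 1.25, R_n = min(1.2×1.25×0.5×65, 2.4×1.125×0.5×65) = 48.75 kips/bolt; interior L_c = 3.125 − 1.25 = 1.875, R_n = 73.125 kips/bolt. φR_n = 0.75 × (2×48.75 + 6×73.125) = 402.2 kips.
Block shear: shear path 2×[1.875+3×3.125] = 2×11.25 in, A_gv = 11.25, A_nv = 2×(11.25 − 3.5×1.3125)×0.5 = 6.6563 in²; tension across gage: (3.875 − 1×1.3125)×0.5 = 1.2813 in². R_n = min(0.6×65×6.6563, 0.6×50×11.25) + 1.0×65×1.2813 = min(259.6, 337.5) + 83.285 = 342.89 kips. φR_n = 0.75 × 342.89 = 257.2 kips.
Governing: min(322.1, 402.2, 257.2) = 257.2 kips → block shear.

257.2 kips (block shear governs)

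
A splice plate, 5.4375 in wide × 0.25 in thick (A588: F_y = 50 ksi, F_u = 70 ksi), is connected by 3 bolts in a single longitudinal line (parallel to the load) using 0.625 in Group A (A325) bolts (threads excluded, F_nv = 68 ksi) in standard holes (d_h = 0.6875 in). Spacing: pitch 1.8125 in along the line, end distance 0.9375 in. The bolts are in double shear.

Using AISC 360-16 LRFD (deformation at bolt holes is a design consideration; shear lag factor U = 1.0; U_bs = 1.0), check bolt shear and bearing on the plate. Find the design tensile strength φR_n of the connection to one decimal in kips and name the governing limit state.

Bolt shear: A_b = π(0.625)²/4 = 0.3068 in². φR_n = 0.75 × 68 × 0.3068 × 3 × 2 = 93.9 kips.
Bearing (0.25 in plate, F_u = 70 ksi): end bolts L_c = 0.9375 − 0.6875/2 = 0.59375, R_n = min(1.2×0.59375×0.25×70, 2.4×0.625×0.25×70) = 12.469 kips/bolt; interior L_c = 1.8125 − 0.6875 = 1.125, R_n = 23.625 kips/bolt. φR_n = 0.75 × (1×12.469 + 2×23.625) = 44.8 kips.
Governing: min(93.9, 44.8) = 44.8 kips → bearing.

44.8 kips (bearing governs)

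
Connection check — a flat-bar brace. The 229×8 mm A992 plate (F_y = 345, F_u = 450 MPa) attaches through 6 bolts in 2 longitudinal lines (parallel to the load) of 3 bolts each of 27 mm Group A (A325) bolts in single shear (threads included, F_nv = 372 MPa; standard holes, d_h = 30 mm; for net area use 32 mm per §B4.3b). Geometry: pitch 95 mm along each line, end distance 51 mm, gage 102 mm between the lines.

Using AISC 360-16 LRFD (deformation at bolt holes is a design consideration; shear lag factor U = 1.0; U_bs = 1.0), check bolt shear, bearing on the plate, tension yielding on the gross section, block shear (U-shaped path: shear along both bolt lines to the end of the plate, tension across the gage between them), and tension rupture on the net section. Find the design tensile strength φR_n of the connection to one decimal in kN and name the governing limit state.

445.5 kN (net-section rupture governs)

Bolt shear: A_b = π(27)²/4 = 572.56 mm². φR_n = 0.75 × 372 × 572.56 × 6 × 1 = 958.5 kN.
Bearing (8 mm plate, F_u = 450 MPa): end bolts L_c = 51 − 30/2 = 36, R_n = min(1.2×36×8×450, 2.4×27×8×450) = 155.52 kN/bolt; interior L_c = 95 − 30 = 65, R_n = 233.28 kN/bolt. φR_n = 0.75 × (2×155.52 + 4×233.28) = 933.1 kN.
Tension yield (gross): A_g = 229×8 = 1832 mm². φR_n = 0.90 × 345 × 1832 = 568.8 kN.
Block shear: shear path 2×[51+2×95] = 2×241 mm, A_gv = 3856, A_nv = 2×(241 − 2.5×32)×8 = 2576 mm²; tension across gage: (102 − 1×32)×8 = 560 mm². R_n = min(0.6×450×2576, 0.6×345×3856) + 1.0×450×560 = min(695.52, 798.19) + 252 = 947.52 kN. φR_n = 0.75 × 947.52 = 710.6 kN.
Tension rupture (net): A_n = (229 − 2×32)×8 = 1320 mm² (U = 1.0, A_e = A_n). φR_n = 0.75 × 450 × 1320 = 445.5 kN.
Governing: min(958.5, 933.1, 568.8, 710.6, 445.5) = 445.5 kN → net-section rupture.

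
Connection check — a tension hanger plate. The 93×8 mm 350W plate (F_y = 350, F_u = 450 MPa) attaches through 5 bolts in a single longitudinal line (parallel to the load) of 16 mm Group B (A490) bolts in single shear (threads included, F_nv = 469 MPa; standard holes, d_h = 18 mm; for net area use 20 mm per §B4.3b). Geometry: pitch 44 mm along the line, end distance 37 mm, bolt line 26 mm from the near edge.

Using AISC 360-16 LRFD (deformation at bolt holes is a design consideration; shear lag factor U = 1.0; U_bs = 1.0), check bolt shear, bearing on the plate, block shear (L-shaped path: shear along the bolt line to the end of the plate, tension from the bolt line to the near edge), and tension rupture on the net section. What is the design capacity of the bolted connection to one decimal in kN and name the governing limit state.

197.1 kN (net-section rupture governs)

Bolt shear: A_b = π(16)²/4 = 201.06 mm². φR_n = 0.75 × 469 × 201.06 × 5 × 1 = 353.6 kN.
Bearing (8 mm plate, F_u = 450 MPa): end bolts L_c = 37 − 18/2 = 28, R_n = min(1.2×28×8×450, 2.4×16×8×450) = 120.96 kN/bolt; interior L_c = 44 − 18 = 26, R_n = 112.32 kN/bolt. φR_n = 0.75 × (1×120.96 + 4×112.32) = 427.7 kN.
Block shear: shear path 1×[37+4×44] = 1×213 mm, A_gv = 1704, A_nv = 1×(213 − 4.5×20)×8 = 984 mm²; tension to near edge: (26 − 0.5×20)×8 = 128 mm². R_n = min(0.6×450×984, 0.6×350×1704) + 1.0×450×128 = min(265.68, 357.84) + 57.6 = 323.28 kN. φR_n = 0.75 × 323.28 = 242.5 kN.
Tension rupture (net): A_n = (93 − 1×20)×8 = 584 mm² (U = 1.0, A_e = A_n). φR_n = 0.75 × 450 × 584 = 197.1 kN.
Governing: min(353.6, 427.7, 242.5, 197.1) = 197.1 kN → net-section rupture.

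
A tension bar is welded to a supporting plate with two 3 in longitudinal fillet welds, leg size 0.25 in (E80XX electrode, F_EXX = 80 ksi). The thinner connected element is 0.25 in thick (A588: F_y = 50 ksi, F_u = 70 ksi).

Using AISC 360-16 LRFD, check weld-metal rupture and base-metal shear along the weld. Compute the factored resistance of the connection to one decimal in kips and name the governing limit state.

Weld metal: throat = 0.707×0.25 = 0.17675 in, L = 2×3 = 6 in. φR_n = 0.75 × 0.6 × 80 × 0.17675 × 6 = 38.2 kips.
Base metal shear (0.25 in plate): yield φR_n = 1.0×0.6×50×0.25×6 = 45.0 kips; rupture φR_n = 0.75×0.6×70×0.25×6 = 47.3 kips; take 45.0 kips (yield).
Governing: min(38.2, 45.0) = 38.2 kips → weld metal.

38.2 kips (weld metal governs)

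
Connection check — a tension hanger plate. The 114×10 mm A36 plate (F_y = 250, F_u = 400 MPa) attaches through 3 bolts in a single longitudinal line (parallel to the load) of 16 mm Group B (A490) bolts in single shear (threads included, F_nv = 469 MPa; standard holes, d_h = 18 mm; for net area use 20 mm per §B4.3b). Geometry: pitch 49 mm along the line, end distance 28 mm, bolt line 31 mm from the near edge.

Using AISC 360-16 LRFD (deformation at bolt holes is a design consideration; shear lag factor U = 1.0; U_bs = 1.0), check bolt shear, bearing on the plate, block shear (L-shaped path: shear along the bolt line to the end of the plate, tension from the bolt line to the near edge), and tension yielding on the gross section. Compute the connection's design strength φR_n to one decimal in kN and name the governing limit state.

199.8 kN (block shear governs)

Bolt shear: A_b = π(16)²/4 = 201.06 mm². φR_n = 0.75 × 469 × 201.06 × 3 × 1 = 212.2 kN.
Bearing (10 mm plate, F_u = 400 MPa): end bolts L_c = 28 − 18/2 = 19, R_n = min(1.2×19×10×400, 2.4×16×10×400) = 91.2 kN/bolt; interior L_c = 49 − 18 = 31, R_n = 148.8 kN/bolt. φR_n = 0.75 × (1×91.2 + 2×148.8) = 291.6 kN.
Block shear: shear path 1×[28+2×49] = 1×126 mm, A_gv = 1260, A_nv = 1×(126 − 2.5×20)×10 = 760 mm²; tension to near edge: (31 − 0.5×20)×10 = 210 mm². R_n = min(0.6×400×760, 0.6×250×1260) + 1.0×400×210 = min(182.4, 189) + 84 = 266.4 kN. φR_n = 0.75 × 266.4 = 199.8 kN.
Tension yield (gross): A_g = 114×10 = 1140 mm². φR_n = 0.90 × 250 × 1140 = 256.5 kN.
Governing: min(212.2, 291.6, 199.8, 256.5) = 199.8 kN → block shear.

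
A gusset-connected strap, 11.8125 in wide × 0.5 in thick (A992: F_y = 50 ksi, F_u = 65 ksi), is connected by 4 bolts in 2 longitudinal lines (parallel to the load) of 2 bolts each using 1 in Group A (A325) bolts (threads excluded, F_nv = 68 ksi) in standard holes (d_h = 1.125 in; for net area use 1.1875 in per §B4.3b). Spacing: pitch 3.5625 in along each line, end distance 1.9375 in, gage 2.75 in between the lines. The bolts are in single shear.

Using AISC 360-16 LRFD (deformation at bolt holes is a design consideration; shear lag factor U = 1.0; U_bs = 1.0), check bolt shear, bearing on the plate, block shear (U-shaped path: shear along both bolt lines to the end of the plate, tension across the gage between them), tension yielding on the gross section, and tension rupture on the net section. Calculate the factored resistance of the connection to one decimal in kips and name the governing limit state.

Bolt shear: A_b = π(1)²/4 = 0.7854 in². φR_n = 0.75 × 68 × 0.7854 × 4 × 1 = 160.2 kips.
Bearing (0.5 in plate, F_u = 65 ksi): end bolts L_c = 1.9375 − 1.125/2 = 1.375, R_n = min(1.2×1.375×0.5×65, 2.4×1×0.5×65) = 53.625 kips/bolt; interior L_c = 3.5625 − 1.125 = 2.4375, R_n = 78 kips/bolt. φR_n = 0.75 × (2×53.625 + 2×78) = 197.4 kips.
Block shear: shear path 2×[1.9375+1×3.5625] = 2×5.5 in, A_gv = 5.5, A_nv = 2×(5.5 − 1.5×1.1875)×0.5 = 3.7188 in²; tension across gage: (2.75 − 1×1.1875)×0.5 = 0.78125 in². R_n = min(0.6×65×3.7188, 0.6×50×5.5) + 1.0×65×0.78125 = min(145.03, 165) + 50.781 = 195.81 kips. φR_n = 0.75 × 195.81 = 146.9 kips.
Tension yield (gross): A_g = 11.8125×0.5 = 5.9063 in². φR_n = 0.90 × 50 × 5.9063 = 265.8 kips.
Tension rupture (net): A_n = (11.8125 − 2×1.1875)×0.5 = 4.7188 in² (U = 1.0, A_e = A_n). φR_n = 0.75 × 65 × 4.7188 = 230.0 kips.
Governing: min(160.2, 197.4, 146.9, 265.8, 230.0) = 146.9 kips → block shear.

146.9 kips (block shear governs)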